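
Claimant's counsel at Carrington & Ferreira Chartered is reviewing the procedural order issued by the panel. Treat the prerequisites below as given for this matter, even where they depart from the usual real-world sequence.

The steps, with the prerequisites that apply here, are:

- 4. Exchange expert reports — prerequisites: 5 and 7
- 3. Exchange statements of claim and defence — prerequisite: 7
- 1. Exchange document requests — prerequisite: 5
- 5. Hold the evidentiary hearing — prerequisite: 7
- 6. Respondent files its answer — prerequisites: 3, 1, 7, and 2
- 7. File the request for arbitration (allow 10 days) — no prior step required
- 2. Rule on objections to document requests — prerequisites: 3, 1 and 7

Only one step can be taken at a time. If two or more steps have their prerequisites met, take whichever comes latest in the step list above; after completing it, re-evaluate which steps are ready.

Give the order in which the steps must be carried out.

Only 7 has no prerequisites, so it is first.
Ready: 5 and 3. 5 is listed later → 5.
Now 1, 3 and 4 have their prerequisites met. 1 is listed later, so 1 next.
3 and 4 are both available; 3 is listed later → 3.
2 now also ready, so the ready set is {2, 4}; 2 is listed later → 2.
6 now also ready, so the ready set is {6, 4}; 6 is listed later → 6.
4 is the only step now ready → 4.

7 → 5 → 1 → 3 → 2 → 6 → 4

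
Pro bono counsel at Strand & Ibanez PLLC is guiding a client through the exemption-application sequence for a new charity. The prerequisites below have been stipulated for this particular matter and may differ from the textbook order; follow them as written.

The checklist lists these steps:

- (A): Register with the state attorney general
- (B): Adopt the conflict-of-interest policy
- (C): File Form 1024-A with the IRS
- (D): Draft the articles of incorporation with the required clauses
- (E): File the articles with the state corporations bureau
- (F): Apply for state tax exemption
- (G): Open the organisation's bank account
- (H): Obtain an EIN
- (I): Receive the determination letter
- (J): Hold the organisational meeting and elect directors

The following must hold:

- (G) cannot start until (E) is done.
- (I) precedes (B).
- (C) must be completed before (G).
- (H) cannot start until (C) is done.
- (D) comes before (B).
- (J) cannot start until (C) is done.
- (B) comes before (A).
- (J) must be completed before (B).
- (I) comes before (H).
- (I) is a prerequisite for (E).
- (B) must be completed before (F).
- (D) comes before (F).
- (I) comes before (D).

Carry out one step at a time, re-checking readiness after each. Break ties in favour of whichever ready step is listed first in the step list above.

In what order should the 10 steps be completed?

Nothing is required for (C) and (I). (C) is listed earlier → (C) first.
(J) now also ready, so the ready set is {(I), (J)}; (I) is listed earlier → (I).
(D), (E) and (H) now also ready, so the ready set is {(D), (E), (H), (J)}; (D) is listed earlier → (D).
Now (E), (H) and (J) have their prerequisites met. (E) is listed earlier, so (E) next.
Now (G), (H) and (J) have their prerequisites met. (G) is listed earlier, so (G) next.
Now (H) and (J) have their prerequisites met. (H) is listed earlier, so (H) next.
(J) needed (C), now all done → (J).
(B) needed (D), (I) and (J), now all done → (B).
(A) and (F) are both available; (A) is listed earlier → (A).
Next only (F) has its prerequisites met → (F).

(C), (I), (D), (E), (G), (H), (J), (B), (A), (F)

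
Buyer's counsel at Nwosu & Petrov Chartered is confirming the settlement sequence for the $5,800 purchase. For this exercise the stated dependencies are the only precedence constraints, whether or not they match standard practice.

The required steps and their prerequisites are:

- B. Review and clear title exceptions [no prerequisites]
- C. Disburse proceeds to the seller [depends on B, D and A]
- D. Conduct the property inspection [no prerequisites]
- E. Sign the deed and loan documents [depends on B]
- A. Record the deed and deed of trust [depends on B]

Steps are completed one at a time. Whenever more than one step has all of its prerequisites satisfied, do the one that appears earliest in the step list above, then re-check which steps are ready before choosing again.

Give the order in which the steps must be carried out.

Nothing is required for B and D. B is listed earlier → B first.
E and A now also ready, so the ready set is {D, E, A}; D is listed earlier → D.
Now E and A have their prerequisites met. E is listed earlier, so E next.
Next only A has its prerequisites met → A.
Next only C has its prerequisites met → C.

B D E A C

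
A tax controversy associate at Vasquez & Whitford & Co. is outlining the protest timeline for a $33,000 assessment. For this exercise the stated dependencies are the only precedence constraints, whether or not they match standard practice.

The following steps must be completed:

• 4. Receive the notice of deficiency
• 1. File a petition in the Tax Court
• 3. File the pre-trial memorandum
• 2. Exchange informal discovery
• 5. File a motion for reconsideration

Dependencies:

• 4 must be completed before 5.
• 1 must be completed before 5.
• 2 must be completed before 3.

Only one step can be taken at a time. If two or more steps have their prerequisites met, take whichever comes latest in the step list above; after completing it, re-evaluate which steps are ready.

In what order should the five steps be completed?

2 3 1 4 5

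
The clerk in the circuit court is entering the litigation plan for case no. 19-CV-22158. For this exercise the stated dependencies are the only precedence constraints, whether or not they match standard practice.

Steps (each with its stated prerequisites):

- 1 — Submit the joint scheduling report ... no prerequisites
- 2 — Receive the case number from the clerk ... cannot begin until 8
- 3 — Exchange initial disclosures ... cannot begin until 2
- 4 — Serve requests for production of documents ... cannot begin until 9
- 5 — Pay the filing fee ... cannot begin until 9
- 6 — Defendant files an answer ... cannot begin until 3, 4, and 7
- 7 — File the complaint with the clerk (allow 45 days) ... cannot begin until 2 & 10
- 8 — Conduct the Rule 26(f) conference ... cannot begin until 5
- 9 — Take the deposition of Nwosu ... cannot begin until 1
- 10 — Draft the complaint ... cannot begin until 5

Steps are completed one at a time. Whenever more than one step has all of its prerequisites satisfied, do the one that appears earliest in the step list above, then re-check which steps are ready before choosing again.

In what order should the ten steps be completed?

1, 9, 4, 5, 8, 2, 3, 10, 7, 6

1 has no prerequisites → 1 first.
9 is the only step now ready → 9.
4 and 5 are both available; 4 is listed earlier → 4.
5 needed 9, now all done → 5.
8 and 10 are both available; 8 is listed earlier → 8.
2 now also ready, so the ready set is {2, 10}; 2 is listed earlier → 2.
Now 3 and 10 have their prerequisites met. 3 is listed earlier, so 3 next.
10 needed 5, now all done → 10.
7 needed 2 and 10, now all done → 7.
6 needed 3, 4 and 7, now all done → 6.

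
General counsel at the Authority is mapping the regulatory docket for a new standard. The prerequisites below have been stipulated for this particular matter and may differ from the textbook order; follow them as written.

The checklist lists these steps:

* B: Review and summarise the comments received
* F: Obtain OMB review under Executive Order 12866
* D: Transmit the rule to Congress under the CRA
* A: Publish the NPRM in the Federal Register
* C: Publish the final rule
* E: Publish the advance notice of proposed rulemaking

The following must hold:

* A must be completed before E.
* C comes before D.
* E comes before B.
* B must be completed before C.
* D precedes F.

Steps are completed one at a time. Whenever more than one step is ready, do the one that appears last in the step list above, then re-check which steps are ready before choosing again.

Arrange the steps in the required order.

A E B C D F

A is the only step with nothing outstanding, so it goes first.
E is the only step now ready → E.
B needed E, now all done → B.
That leaves C as the only ready step → C.
D needed C, now all done → D.
Next only F has its prerequisites met → F.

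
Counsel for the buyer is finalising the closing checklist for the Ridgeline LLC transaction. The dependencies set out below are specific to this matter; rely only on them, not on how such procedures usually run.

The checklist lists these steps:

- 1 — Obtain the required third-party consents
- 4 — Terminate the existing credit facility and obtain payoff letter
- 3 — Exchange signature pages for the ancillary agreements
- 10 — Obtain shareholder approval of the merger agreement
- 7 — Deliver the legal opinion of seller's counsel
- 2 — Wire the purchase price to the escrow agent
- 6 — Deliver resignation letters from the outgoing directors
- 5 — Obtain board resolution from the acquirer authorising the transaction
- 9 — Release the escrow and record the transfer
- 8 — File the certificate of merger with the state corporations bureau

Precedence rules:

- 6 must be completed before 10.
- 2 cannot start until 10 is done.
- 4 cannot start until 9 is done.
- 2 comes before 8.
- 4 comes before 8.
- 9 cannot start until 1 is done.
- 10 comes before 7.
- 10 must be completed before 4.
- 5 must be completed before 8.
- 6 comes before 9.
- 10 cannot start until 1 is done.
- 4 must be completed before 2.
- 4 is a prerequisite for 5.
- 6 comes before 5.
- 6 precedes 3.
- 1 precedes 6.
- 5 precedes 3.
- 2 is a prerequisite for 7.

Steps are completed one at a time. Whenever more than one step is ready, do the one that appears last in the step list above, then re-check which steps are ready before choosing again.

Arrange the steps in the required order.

1, 6, 9, 10, 4, 5, 2, 8, 7, 3

1 has no prerequisites → 1 first.
Next only 6 has its prerequisites met → 6.
Ready: 9 and 10. 9 is listed later → 9.
10 needed 6 and 1, now all done → 10.
4 needed 9 and 10, now all done → 4.
5 and 2 are both available; 5 is listed later → 5.
3 now also ready, so the ready set is {2, 3}; 2 is listed later → 2.
8 and 7 now also ready, so the ready set is {8, 7, 3}; 8 is listed later → 8.
7 and 3 are both available; 7 is listed later → 7.
3 is the only step now ready → 3.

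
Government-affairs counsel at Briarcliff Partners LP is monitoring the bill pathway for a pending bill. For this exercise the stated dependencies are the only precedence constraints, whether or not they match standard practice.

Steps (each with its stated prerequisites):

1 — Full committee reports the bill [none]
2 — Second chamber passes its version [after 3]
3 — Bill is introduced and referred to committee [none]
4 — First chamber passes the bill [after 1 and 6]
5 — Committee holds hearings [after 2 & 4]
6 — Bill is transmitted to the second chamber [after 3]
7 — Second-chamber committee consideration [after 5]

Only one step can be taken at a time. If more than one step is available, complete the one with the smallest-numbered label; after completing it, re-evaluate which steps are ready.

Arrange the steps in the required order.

1 → 3 → 2 → 6 → 4 → 5 → 7

1 and 3 have no prerequisites; 1 has the earlier label, so 1 is first.
Next only 3 has its prerequisites met → 3.
Ready: 2 and 6. 2 has the earlier label → 2.
Next only 6 has its prerequisites met → 6.
Next only 4 has its prerequisites met → 4.
5 needed 2 and 4, now all done → 5.
7 needed 5, now all done → 7.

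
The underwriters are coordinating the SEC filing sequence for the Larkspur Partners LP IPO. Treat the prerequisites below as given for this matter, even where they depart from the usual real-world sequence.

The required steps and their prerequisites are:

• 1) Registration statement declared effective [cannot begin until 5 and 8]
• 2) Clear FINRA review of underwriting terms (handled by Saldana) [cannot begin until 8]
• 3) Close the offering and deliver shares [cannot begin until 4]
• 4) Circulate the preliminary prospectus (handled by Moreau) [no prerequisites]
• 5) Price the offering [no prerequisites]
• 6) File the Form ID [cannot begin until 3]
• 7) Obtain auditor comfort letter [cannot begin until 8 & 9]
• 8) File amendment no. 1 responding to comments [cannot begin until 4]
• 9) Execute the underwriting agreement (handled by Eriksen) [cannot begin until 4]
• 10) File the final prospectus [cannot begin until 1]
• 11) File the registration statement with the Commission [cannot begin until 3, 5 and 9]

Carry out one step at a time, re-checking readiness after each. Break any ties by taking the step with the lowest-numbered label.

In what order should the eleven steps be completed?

4 3 5 6 8 1 2 9 7 10 11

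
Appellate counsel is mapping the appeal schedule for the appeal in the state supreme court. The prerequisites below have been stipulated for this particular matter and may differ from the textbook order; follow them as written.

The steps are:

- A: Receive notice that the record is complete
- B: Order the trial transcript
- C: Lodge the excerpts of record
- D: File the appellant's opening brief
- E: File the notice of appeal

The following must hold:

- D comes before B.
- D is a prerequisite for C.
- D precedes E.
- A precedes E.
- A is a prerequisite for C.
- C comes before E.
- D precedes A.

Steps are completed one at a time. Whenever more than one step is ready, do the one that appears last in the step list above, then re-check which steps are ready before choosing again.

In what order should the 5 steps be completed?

D, B, A, C, E

D is the only step with nothing outstanding, so it goes first.
Now B and A have their prerequisites met. B is listed later, so B next.
That leaves A as the only ready step → A.
Next only C has its prerequisites met → C.
That leaves E as the only ready step → E.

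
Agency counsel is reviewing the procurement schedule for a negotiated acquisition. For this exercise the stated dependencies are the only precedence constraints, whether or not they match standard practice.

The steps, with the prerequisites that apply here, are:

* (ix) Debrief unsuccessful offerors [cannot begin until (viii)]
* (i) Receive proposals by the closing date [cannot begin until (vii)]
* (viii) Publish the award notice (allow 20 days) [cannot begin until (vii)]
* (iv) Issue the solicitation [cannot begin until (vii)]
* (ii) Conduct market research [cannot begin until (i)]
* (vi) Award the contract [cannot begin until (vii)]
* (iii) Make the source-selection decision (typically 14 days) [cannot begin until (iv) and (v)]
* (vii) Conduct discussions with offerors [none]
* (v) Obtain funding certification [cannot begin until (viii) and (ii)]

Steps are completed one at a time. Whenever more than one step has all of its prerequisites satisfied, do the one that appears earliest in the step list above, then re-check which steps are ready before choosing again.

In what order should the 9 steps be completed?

Only (vii) has no prerequisites, so it is first.
Now (i), (viii), (iv) and (vi) have their prerequisites met. (i) is listed earlier, so (i) next.
Now (viii), (iv), (ii) and (vi) have their prerequisites met. (viii) is listed earlier, so (viii) next.
(ix) now also ready, so the ready set is {(ix), (iv), (ii), (vi)}; (ix) is listed earlier → (ix).
Now (iv), (ii) and (vi) have their prerequisites met. (iv) is listed earlier, so (iv) next.
(ii) and (vi) are both available; (ii) is listed earlier → (ii).
(v) now also ready, so the ready set is {(vi), (v)}; (vi) is listed earlier → (vi).
(v) is the only step now ready → (v).
That leaves (iii) as the only ready step → (iii).

(vii), (i), (viii), (ix), (iv), (ii), (vi), (v), (iii)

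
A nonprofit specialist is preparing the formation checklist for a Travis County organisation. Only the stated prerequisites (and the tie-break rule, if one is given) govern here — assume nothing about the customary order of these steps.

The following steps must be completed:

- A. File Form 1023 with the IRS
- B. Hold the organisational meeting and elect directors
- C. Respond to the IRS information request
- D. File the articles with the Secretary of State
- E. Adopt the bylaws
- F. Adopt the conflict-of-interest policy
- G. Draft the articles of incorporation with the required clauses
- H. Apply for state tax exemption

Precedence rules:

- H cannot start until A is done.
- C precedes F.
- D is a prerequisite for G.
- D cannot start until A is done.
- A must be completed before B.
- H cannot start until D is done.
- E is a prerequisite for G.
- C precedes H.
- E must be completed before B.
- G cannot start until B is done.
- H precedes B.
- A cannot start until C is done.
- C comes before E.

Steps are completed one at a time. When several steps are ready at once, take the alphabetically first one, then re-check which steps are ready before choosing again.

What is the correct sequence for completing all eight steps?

C has no prerequisites → C first.
A, E and F are all available; A has the earlier label → A.
D now also ready, so the ready set is {D, E, F}; D has the earlier label → D.
E, F and H are all available; E has the earlier label → E.
Now F and H have their prerequisites met. F has the earlier label, so F next.
H needed A, C and D, now all done → H.
B is the only step now ready → B.
G is the only step now ready → G.

C → A → D → E → F → H → B → G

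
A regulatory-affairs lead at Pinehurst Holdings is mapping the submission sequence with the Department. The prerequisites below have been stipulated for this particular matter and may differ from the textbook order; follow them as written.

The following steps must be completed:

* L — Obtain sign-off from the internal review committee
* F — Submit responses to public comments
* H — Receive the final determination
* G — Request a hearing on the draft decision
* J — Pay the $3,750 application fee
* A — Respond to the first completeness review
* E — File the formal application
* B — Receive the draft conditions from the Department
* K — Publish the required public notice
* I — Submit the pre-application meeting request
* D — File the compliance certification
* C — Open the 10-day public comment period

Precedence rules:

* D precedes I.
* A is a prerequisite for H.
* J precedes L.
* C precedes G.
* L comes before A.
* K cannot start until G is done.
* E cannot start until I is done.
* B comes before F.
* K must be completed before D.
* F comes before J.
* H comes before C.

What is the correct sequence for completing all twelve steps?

Only B has no prerequisites, so it is first.
F is the only step now ready → F.
That leaves J as the only ready step → J.
L needed J, now all done → L.
A needed L, now all done → A.
That leaves H as the only ready step → H.
Next only C has its prerequisites met → C.
G needed C, now all done → G.
K needed G, now all done → K.
D is the only step now ready → D.
I needed D, now all done → I.
E needed I, now all done → E.

B, F, J, L, A, H, C, G, K, D, I, E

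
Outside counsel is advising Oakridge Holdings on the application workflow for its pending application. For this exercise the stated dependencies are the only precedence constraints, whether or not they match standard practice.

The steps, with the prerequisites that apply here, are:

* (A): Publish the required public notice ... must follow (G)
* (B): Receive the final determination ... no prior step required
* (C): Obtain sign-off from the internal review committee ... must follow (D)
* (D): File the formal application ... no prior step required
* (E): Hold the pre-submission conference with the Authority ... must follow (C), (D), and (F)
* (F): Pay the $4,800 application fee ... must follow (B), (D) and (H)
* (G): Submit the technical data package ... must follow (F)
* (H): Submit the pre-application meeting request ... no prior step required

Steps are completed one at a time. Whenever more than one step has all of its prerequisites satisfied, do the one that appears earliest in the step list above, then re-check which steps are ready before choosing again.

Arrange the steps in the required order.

Nothing is required for (B), (D) and (H). (B) is listed earlier → (B) first.
(D) and (H) are both available; (D) is listed earlier → (D).
(C) and (H) are both available; (C) is listed earlier → (C).
Next only (H) has its prerequisites met → (H).
(F) is the only step now ready → (F).
Now (E) and (G) have their prerequisites met. (E) is listed earlier, so (E) next.
(G) is the only step now ready → (G).
(A) needed (G), now all done → (A).

(B) (D) (C) (H) (F) (E) (G) (A)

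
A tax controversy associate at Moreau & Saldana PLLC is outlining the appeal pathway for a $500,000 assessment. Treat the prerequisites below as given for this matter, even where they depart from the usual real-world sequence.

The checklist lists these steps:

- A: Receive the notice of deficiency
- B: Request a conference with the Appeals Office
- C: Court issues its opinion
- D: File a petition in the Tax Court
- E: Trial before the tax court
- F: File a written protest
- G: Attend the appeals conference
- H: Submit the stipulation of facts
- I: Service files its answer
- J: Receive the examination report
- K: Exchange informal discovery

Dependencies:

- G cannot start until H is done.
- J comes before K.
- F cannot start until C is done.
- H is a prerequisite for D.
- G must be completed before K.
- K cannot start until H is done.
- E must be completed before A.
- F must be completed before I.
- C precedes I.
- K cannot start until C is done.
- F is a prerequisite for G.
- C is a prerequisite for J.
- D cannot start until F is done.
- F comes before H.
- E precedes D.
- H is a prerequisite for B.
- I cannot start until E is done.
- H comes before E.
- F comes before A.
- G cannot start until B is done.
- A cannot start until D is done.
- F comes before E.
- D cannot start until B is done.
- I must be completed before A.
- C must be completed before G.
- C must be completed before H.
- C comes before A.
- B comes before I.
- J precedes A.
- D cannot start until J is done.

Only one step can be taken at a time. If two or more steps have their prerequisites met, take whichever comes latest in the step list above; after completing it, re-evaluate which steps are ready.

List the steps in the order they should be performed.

C has no prerequisites → C first.
Now J and F have their prerequisites met. J is listed later, so J next.
That leaves F as the only ready step → F.
That leaves H as the only ready step → H.
E and B are both available; E is listed later → E.
Next only B has its prerequisites met → B.
I, G and D are all available; I is listed later → I.
Now G and D have their prerequisites met. G is listed later, so G next.
K now also ready, so the ready set is {K, D}; K is listed later → K.
D needed J, H, F, E and B, now all done → D.
A needed J, I, F, E, D and C, now all done → A.

C → J → F → H → E → B → I → G → K → D → A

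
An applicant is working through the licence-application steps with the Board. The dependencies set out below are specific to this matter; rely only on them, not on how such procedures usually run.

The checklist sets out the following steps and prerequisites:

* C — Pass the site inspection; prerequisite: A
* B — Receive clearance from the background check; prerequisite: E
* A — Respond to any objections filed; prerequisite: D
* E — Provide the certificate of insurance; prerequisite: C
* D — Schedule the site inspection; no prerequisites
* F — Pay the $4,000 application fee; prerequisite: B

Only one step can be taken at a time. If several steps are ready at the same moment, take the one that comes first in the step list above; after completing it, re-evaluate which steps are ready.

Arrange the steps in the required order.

D is the only step with nothing outstanding, so it goes first.
That leaves A as the only ready step → A.
C needed A, now all done → C.
E needed C, now all done → E.
That leaves B as the only ready step → B.
That leaves F as the only ready step → F.

D A C E B F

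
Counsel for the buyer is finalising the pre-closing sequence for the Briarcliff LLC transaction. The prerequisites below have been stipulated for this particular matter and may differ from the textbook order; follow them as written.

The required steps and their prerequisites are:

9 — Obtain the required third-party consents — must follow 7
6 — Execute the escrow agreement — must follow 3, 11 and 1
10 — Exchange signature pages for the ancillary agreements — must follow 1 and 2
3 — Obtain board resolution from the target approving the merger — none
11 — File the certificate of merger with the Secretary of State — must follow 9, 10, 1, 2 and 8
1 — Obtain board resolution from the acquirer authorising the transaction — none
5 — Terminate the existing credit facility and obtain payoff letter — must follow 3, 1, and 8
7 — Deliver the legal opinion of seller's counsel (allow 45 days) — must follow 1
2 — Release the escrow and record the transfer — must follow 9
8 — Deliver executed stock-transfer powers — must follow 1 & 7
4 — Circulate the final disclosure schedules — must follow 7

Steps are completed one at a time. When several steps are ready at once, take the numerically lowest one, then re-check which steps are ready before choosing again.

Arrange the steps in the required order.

1, 3, 7, 4, 8, 5, 9, 2, 10, 11, 6

1 and 3 have no prerequisites; 1 has the earlier label, so 1 is first.
7 now also ready, so the ready set is {3, 7}; 3 has the earlier label → 3.
7 needed 1, now all done → 7.
Now 4, 8 and 9 have their prerequisites met. 4 has the earlier label, so 4 next.
Now 8 and 9 have their prerequisites met. 8 has the earlier label, so 8 next.
5 now also ready, so the ready set is {5, 9}; 5 has the earlier label → 5.
9 needed 7, now all done → 9.
That leaves 2 as the only ready step → 2.
Next only 10 has its prerequisites met → 10.
That leaves 11 as the only ready step → 11.
6 is the only step now ready → 6.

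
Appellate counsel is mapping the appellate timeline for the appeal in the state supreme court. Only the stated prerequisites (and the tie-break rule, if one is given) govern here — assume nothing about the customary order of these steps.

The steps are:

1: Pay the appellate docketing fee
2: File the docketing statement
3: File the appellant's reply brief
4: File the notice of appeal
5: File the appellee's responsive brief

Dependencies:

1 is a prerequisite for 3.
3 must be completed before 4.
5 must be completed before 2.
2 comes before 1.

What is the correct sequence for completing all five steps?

5 2 1 3 4

Only 5 has no prerequisites, so it is first.
Next only 2 has its prerequisites met → 2.
That leaves 1 as the only ready step → 1.
3 needed 1, now all done → 3.
4 needed 3, now all done → 4.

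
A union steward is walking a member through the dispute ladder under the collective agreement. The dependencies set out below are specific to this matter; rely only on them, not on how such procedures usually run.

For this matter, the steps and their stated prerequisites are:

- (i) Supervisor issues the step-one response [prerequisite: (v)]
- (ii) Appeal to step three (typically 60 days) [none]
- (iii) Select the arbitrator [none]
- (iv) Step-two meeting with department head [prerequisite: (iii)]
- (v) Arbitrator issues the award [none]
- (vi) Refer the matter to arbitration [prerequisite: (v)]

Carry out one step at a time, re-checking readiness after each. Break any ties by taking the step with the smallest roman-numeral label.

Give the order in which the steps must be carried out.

(ii), (iii), (iv), (v), (i), (vi)

Nothing is required for (ii), (iii) and (v). (ii) has the earlier label → (ii) first.
Ready: (iii) and (v). (iii) has the earlier label → (iii).
Now (iv) and (v) have their prerequisites met. (iv) has the earlier label, so (iv) next.
Next only (v) has its prerequisites met → (v).
Now (i) and (vi) have their prerequisites met. (i) has the earlier label, so (i) next.
(vi) is the only step now ready → (vi).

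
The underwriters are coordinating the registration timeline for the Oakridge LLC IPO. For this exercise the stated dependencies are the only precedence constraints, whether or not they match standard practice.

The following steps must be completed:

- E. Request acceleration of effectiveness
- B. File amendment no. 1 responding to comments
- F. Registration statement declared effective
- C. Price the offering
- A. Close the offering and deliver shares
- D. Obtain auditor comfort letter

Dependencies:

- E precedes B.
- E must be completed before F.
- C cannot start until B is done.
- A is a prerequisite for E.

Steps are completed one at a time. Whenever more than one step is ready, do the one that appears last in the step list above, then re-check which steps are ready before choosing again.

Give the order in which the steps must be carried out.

Nothing is required for D and A. D is listed later → D first.
A is the only step now ready → A.
That leaves E as the only ready step → E.
Now F and B have their prerequisites met. F is listed later, so F next.
That leaves B as the only ready step → B.
That leaves C as the only ready step → C.

D, A, E, F, B, C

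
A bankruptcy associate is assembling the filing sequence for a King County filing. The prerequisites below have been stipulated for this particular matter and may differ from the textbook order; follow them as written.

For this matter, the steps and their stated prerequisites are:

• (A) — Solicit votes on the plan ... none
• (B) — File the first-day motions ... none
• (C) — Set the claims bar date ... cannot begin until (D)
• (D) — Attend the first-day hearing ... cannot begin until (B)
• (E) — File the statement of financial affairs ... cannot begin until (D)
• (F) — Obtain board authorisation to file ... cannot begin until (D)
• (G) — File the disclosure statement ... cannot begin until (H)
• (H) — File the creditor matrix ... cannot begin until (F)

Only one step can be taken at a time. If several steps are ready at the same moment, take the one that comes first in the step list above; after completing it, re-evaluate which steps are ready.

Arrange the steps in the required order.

(A), (B), (D), (C), (E), (F), (H), (G)

(A) and (B) have no prerequisites; (A) is listed earlier, so (A) is first.
(B) is the only step now ready → (B).
(D) needed (B), now all done → (D).
Ready: (C), (E) and (F). (C) is listed earlier → (C).
Now (E) and (F) have their prerequisites met. (E) is listed earlier, so (E) next.
(F) needed (D), now all done → (F).
(H) needed (F), now all done → (H).
That leaves (G) as the only ready step → (G).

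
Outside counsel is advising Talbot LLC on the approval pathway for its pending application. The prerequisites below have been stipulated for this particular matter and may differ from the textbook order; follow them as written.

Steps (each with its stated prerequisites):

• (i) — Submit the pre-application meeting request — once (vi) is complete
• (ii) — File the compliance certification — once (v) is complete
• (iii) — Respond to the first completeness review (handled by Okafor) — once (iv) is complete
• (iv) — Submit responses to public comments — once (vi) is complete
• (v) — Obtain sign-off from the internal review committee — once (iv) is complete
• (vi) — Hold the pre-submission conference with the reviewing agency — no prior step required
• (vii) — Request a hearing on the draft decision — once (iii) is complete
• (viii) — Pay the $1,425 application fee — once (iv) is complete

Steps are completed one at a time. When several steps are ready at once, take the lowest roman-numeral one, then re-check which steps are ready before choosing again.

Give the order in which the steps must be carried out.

(vi) (i) (iv) (iii) (v) (ii) (vii) (viii)

(vi) is the only step with nothing outstanding, so it goes first.
(i) and (iv) are both available; (i) has the earlier label → (i).
(iv) is the only step now ready → (iv).
Now (iii), (v) and (viii) have their prerequisites met. (iii) has the earlier label, so (iii) next.
(vii) now also ready, so the ready set is {(v), (vii), (viii)}; (v) has the earlier label → (v).
Now (ii), (vii) and (viii) have their prerequisites met. (ii) has the earlier label, so (ii) next.
Ready: (vii) and (viii). (vii) has the earlier label → (vii).
(viii) is the only step now ready → (viii).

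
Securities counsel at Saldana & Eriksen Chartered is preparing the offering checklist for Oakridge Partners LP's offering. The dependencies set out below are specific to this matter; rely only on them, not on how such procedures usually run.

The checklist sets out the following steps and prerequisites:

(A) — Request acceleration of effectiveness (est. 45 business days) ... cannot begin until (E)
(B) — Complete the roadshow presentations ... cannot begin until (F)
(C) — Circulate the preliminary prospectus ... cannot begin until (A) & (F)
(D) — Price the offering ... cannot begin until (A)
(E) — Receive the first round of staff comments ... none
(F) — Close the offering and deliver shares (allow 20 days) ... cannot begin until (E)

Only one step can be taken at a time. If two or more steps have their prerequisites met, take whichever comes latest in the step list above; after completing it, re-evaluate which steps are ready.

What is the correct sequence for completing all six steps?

(E) has no prerequisites → (E) first.
Now (F) and (A) have their prerequisites met. (F) is listed later, so (F) next.
(B) now also ready, so the ready set is {(B), (A)}; (B) is listed later → (B).
Next only (A) has its prerequisites met → (A).
Ready: (D) and (C). (D) is listed later → (D).
(C) needed (F) and (A), now all done → (C).

(E), (F), (B), (A), (D), (C)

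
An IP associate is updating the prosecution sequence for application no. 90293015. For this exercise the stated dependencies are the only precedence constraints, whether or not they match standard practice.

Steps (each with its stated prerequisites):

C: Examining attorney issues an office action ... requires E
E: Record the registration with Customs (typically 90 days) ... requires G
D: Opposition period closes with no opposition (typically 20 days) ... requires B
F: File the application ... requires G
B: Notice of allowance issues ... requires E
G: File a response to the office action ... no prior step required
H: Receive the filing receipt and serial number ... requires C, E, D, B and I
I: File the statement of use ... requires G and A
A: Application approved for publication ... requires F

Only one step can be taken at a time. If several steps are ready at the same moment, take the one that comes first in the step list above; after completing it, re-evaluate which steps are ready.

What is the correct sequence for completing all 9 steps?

G has no prerequisites → G first.
E and F are both available; E is listed earlier → E.
Now C, F and B have their prerequisites met. C is listed earlier, so C next.
Ready: F and B. F is listed earlier → F.
A now also ready, so the ready set is {B, A}; B is listed earlier → B.
Ready: D and A. D is listed earlier → D.
That leaves A as the only ready step → A.
I is the only step now ready → I.
H needed C, E, D, B and I, now all done → H.

G → E → C → F → B → D → A → I → H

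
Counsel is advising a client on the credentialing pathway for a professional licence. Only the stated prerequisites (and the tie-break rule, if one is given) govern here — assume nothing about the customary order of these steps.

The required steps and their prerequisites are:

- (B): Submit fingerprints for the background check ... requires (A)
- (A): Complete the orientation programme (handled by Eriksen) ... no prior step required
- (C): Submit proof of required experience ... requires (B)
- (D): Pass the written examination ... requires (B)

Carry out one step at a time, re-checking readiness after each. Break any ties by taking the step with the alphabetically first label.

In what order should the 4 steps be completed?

(A), (B), (C), (D)

(A) is the only step with nothing outstanding, so it goes first.
(B) needed (A), now all done → (B).
Ready: (C) and (D). (C) has the earlier label → (C).
Next only (D) has its prerequisites met → (D).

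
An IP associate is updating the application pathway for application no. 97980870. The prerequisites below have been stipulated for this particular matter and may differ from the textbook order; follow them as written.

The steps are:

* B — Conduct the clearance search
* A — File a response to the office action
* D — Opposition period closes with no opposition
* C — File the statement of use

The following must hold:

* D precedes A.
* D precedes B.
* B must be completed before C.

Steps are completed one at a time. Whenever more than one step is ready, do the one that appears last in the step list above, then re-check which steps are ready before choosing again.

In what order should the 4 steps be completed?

D A B C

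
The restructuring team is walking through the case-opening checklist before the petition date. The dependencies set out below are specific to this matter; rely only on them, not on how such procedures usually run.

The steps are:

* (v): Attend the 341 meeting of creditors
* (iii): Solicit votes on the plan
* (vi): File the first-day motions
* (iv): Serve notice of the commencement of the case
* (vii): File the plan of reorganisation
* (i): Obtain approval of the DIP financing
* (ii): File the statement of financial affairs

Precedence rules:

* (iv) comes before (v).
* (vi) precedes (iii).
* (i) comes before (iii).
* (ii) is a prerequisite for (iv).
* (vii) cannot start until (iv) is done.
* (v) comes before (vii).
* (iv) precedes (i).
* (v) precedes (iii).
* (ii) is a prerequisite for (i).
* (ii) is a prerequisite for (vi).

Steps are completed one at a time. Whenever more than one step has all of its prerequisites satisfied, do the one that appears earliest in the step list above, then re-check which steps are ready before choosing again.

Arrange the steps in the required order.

(ii) is the only step with nothing outstanding, so it goes first.
Ready: (vi) and (iv). (vi) is listed earlier → (vi).
That leaves (iv) as the only ready step → (iv).
Now (v) and (i) have their prerequisites met. (v) is listed earlier, so (v) next.
(vii) now also ready, so the ready set is {(vii), (i)}; (vii) is listed earlier → (vii).
Next only (i) has its prerequisites met → (i).
(iii) is the only step now ready → (iii).

(ii) → (vi) → (iv) → (v) → (vii) → (i) → (iii)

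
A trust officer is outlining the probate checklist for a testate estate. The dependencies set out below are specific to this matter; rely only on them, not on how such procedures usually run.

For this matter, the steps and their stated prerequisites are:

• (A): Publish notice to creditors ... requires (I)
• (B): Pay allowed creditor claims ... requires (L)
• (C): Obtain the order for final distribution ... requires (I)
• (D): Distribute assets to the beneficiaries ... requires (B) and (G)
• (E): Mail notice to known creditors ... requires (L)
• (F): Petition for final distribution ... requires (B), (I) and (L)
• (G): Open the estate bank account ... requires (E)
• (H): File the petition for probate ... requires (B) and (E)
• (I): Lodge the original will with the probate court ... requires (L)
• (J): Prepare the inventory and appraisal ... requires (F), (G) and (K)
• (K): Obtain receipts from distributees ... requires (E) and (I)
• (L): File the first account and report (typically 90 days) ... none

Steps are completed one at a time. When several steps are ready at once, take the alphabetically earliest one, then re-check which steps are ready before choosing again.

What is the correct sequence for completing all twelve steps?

(L) is the only step with nothing outstanding, so it goes first.
Ready: (B), (E) and (I). (B) has the earlier label → (B).
(E) and (I) are both available; (E) has the earlier label → (E).
Ready: (G), (H) and (I). (G) has the earlier label → (G).
(D) now also ready, so the ready set is {(D), (H), (I)}; (D) has the earlier label → (D).
(H) and (I) are both available; (H) has the earlier label → (H).
Next only (I) has its prerequisites met → (I).
Now (A), (C), (F) and (K) have their prerequisites met. (A) has the earlier label, so (A) next.
(C), (F) and (K) are all available; (C) has the earlier label → (C).
Ready: (F) and (K). (F) has the earlier label → (F).
(K) is the only step now ready → (K).
(J) needed (F), (G) and (K), now all done → (J).

(L) (B) (E) (G) (D) (H) (I) (A) (C) (F) (K) (J)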